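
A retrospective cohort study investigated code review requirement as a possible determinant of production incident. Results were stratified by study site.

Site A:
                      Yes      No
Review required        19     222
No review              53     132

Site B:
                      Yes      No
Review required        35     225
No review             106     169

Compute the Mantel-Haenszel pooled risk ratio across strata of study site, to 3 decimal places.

0.322

RR_MH = Σ(aᵢ·n₀ᵢ/nᵢ) / Σ(cᵢ·n₁ᵢ/nᵢ), with n₁ᵢ = aᵢ+bᵢ (exposed), n₀ᵢ = cᵢ+dᵢ (unexposed), nᵢ = n₁ᵢ+n₀ᵢ.
Stratum 1 (Site A): n₁ = 241, n₀ = 185, n = 426; a·n₀/n = 19·185/426 = 8.2512; c·n₁/n = 53·241/426 = 29.9836
Stratum 2 (Site B): n₁ = 260, n₀ = 275, n = 535; a·n₀/n = 35·275/535 = 17.9907; c·n₁/n = 106·260/535 = 51.5140
RR_MH = (8.2512 + 17.9907) / (29.9836 + 51.5140) = 26.2418 / 81.4976 = 0.32200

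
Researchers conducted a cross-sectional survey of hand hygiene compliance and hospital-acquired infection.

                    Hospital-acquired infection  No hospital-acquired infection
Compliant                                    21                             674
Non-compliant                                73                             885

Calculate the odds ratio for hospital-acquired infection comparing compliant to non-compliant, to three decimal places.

0.378

Cells: a = 21, b = 674, c = 73, d = 885.
OR = (a·d)/(b·c) = (21 × 885) / (674 × 73) = 18585 / 49202 = 0.37773
Exposure is associated with lower odds of hospital-acquired infection (OR = 0.38 < 1).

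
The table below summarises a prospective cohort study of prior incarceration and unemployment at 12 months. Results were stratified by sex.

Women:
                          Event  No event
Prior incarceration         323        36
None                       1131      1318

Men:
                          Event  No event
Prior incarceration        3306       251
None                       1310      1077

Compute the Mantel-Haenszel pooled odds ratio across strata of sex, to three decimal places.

10.751

OR_MH = Σ(aᵢdᵢ/nᵢ) / Σ(bᵢcᵢ/nᵢ), where nᵢ is the stratum total.
Stratum 1 (Women): n = 2808; a·d/n = 323·1318/2808 = 151.6075; b·c/n = 36·1131/2808 = 14.5000
Stratum 2 (Men): n = 5944; a·d/n = 3306·1077/5944 = 599.0178; b·c/n = 251·1310/5944 = 55.3180
OR_MH = (151.6075 + 599.0178) / (14.5000 + 55.3180) = 750.6254 / 69.8180 = 10.75118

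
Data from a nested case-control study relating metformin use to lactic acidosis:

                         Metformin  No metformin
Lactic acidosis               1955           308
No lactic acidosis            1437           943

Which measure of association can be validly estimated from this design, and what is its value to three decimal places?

4.165

Reading the table with exposure as columns: a = 1955 (Metformin, case), b = 1437 (Metformin, non-case), c = 308 (No metformin, case), d = 943.
This is a nested case-control study: participants were sampled on outcome status, so risks in the source population cannot be estimated directly — relative risk is not valid here. The odds ratio is the appropriate measure.
OR = (a·d)/(b·c) = (1955 × 943) / (1437 × 308) = 1843565 / 442596 = 4.16534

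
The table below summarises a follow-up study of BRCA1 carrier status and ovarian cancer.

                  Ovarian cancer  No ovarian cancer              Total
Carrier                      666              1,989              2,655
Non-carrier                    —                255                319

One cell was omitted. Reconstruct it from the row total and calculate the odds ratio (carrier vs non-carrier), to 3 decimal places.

The missing cell is in the unexposed row: 319 − 255 = 64.
So a = 666, b = 1989, c = 64, d = 255.
OR = (a·d)/(b·c) = (666 × 255) / (1989 × 64) = 169830 / 127296 = 1.33413

1.334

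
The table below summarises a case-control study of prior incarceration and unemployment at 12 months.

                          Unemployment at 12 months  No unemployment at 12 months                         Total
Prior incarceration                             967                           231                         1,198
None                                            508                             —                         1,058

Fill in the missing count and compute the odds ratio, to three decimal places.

The missing cell is in the unexposed row: 1058 − 508 = 550.
So a = 967, b = 231, c = 508, d = 550.
OR = (a·d)/(b·c) = (967 × 550) / (231 × 508) = 531850 / 117348 = 4.53225

4.532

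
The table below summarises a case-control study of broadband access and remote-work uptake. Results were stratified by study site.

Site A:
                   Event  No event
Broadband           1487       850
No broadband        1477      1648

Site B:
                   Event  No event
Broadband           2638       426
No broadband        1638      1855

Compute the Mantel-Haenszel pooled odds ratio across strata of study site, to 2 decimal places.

3.55

OR_MH = Σ(aᵢdᵢ/nᵢ) / Σ(bᵢcᵢ/nᵢ), where nᵢ is the stratum total.
Stratum 1 (Site A): n = 5462; a·d/n = 1487·1648/5462 = 448.6591; b·c/n = 850·1477/5462 = 229.8517
Stratum 2 (Site B): n = 6557; a·d/n = 2638·1855/6557 = 746.3001; b·c/n = 426·1638/6557 = 106.4188
OR_MH = (448.6591 + 746.3001) / (229.8517 + 106.4188) = 1194.9592 / 336.2705 = 3.55357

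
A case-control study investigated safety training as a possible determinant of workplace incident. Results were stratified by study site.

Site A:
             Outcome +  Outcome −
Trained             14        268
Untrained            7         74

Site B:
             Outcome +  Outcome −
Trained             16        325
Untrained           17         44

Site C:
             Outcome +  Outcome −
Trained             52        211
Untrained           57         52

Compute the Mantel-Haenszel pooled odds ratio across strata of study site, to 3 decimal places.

OR_MH = Σ(aᵢdᵢ/nᵢ) / Σ(bᵢcᵢ/nᵢ), where nᵢ is the stratum total.
Stratum 1 (Site A): n = 363; a·d/n = 14·74/363 = 2.8540; b·c/n = 268·7/363 = 5.1680
Stratum 2 (Site B): n = 402; a·d/n = 16·44/402 = 1.7512; b·c/n = 325·17/402 = 13.7438
Stratum 3 (Site C): n = 372; a·d/n = 52·52/372 = 7.2688; b·c/n = 211·57/372 = 32.3306
OR_MH = (2.8540 + 1.7512 + 7.2688) / (5.1680 + 13.7438 + 32.3306) = 11.8741 / 51.2425 = 0.23172

0.232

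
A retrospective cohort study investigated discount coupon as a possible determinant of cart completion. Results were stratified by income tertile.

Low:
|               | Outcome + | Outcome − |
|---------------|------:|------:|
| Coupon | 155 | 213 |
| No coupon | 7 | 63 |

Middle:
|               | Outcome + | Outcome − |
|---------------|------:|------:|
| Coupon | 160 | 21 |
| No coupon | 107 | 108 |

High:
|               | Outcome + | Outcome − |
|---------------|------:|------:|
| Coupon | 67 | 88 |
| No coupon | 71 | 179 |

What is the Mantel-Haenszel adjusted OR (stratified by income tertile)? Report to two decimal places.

3.90

OR_MH = Σ(aᵢdᵢ/nᵢ) / Σ(bᵢcᵢ/nᵢ), where nᵢ is the stratum total.
Stratum 1 (Low): n = 438; a·d/n = 155·63/438 = 22.2945; b·c/n = 213·7/438 = 3.4041
Stratum 2 (Middle): n = 396; a·d/n = 160·108/396 = 43.6364; b·c/n = 21·107/396 = 5.6742
Stratum 3 (High): n = 405; a·d/n = 67·179/405 = 29.6123; b·c/n = 88·71/405 = 15.4272
OR_MH = (22.2945 + 43.6364 + 29.6123) / (3.4041 + 5.6742 + 15.4272) = 95.5432 / 24.5055 = 3.89885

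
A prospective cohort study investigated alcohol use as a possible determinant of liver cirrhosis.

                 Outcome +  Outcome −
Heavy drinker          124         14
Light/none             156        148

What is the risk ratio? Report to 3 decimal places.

1.751

Cells: a = 124, b = 14, c = 156, d = 148.
Risk in exposed = 124/138 = 0.89855; risk in unexposed = 156/304 = 0.51316.
RR = 0.89855 / 0.51316 = 1.75102
The risk among the exposed is 1.75 times that among the unexposed.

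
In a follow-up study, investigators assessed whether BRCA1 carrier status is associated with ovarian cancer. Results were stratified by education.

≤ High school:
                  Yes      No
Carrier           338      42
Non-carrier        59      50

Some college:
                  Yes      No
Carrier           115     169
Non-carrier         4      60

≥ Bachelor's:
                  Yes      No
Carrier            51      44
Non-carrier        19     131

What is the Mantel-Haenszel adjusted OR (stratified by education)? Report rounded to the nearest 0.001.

7.835

OR_MH = Σ(aᵢdᵢ/nᵢ) / Σ(bᵢcᵢ/nᵢ), where nᵢ is the stratum total.
Stratum 1 (≤ High school): n = 489; a·d/n = 338·50/489 = 34.5603; b·c/n = 42·59/489 = 5.0675
Stratum 2 (Some college): n = 348; a·d/n = 115·60/348 = 19.8276; b·c/n = 169·4/348 = 1.9425
Stratum 3 (≥ Bachelor's): n = 245; a·d/n = 51·131/245 = 27.2694; b·c/n = 44·19/245 = 3.4122
OR_MH = (34.5603 + 19.8276 + 27.2694) / (5.0675 + 1.9425 + 3.4122) = 81.6573 / 10.4223 = 7.83490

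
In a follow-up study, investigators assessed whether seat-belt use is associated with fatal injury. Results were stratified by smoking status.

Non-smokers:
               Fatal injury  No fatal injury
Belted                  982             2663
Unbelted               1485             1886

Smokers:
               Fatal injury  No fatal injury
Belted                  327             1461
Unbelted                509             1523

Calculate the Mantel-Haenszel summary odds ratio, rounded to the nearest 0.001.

OR_MH = Σ(aᵢdᵢ/nᵢ) / Σ(bᵢcᵢ/nᵢ), where nᵢ is the stratum total.
Stratum 1 (Non-smokers): n = 7016; a·d/n = 982·1886/7016 = 263.9755; b·c/n = 2663·1485/7016 = 563.6481
Stratum 2 (Smokers): n = 3820; a·d/n = 327·1523/3820 = 130.3720; b·c/n = 1461·509/3820 = 194.6725
OR_MH = (263.9755 + 130.3720) / (563.6481 + 194.6725) = 394.3475 / 758.3206 = 0.52003

0.520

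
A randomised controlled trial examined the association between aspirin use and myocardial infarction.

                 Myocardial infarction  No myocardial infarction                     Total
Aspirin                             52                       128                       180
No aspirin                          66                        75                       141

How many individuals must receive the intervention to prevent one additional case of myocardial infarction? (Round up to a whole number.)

6

Risk in treated group = 52/180 = 0.28889; risk in control = 66/141 = 0.46809.
Absolute risk reduction = 0.46809 − 0.28889 = 0.17920
NNT = 1 / ARR = 1 / 0.17920 = 5.580 → round up → 6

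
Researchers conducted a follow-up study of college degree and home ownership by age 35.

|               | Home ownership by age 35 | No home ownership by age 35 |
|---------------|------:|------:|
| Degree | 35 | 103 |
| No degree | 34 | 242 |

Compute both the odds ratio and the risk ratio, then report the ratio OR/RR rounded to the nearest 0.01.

Cells: a = 35, b = 103, c = 34, d = 242.
OR = (35·242)/(103·34) = 8470/3502 = 2.41862
Risk in exposed = 35/138 = 0.25362; risk in unexposed = 34/276 = 0.12319; RR = 2.05882
OR/RR = 2.41862 / 2.05882 = 1.17476
The outcome is not rare, so the OR lies further from 1 than the RR.

1.17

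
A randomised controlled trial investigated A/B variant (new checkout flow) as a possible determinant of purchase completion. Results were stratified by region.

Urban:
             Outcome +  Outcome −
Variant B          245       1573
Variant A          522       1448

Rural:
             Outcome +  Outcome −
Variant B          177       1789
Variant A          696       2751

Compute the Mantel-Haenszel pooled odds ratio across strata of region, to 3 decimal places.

0.411

OR_MH = Σ(aᵢdᵢ/nᵢ) / Σ(bᵢcᵢ/nᵢ), where nᵢ is the stratum total.
Stratum 1 (Urban): n = 3788; a·d/n = 245·1448/3788 = 93.6536; b·c/n = 1573·522/3788 = 216.7650
Stratum 2 (Rural): n = 5413; a·d/n = 177·2751/5413 = 89.9551; b·c/n = 1789·696/5413 = 230.0285
OR_MH = (93.6536 + 89.9551) / (216.7650 + 230.0285) = 183.6088 / 446.7935 = 0.41095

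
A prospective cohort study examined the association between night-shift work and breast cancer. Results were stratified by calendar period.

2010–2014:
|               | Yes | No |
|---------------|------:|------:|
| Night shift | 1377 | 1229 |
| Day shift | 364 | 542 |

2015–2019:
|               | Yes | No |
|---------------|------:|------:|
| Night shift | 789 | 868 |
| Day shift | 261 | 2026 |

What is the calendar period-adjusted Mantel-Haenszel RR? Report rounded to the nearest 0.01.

2.14

RR_MH = Σ(aᵢ·n₀ᵢ/nᵢ) / Σ(cᵢ·n₁ᵢ/nᵢ), with n₁ᵢ = aᵢ+bᵢ (exposed), n₀ᵢ = cᵢ+dᵢ (unexposed), nᵢ = n₁ᵢ+n₀ᵢ.
Stratum 1 (2010–2014): n₁ = 2606, n₀ = 906, n = 3512; a·n₀/n = 1377·906/3512 = 355.2284; c·n₁/n = 364·2606/3512 = 270.0979
Stratum 2 (2015–2019): n₁ = 1657, n₀ = 2287, n = 3944; a·n₀/n = 789·2287/3944 = 457.5160; c·n₁/n = 261·1657/3944 = 109.6544
RR_MH = (355.2284 + 457.5160) / (270.0979 + 109.6544) = 812.7443 / 379.7524 = 2.14020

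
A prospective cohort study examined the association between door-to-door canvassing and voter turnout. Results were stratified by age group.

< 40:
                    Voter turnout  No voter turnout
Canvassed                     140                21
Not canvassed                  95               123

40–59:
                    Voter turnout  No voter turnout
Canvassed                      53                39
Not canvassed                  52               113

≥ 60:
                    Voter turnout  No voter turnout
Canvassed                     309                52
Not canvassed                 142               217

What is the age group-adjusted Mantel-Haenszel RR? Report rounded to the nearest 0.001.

2.064

RR_MH = Σ(aᵢ·n₀ᵢ/nᵢ) / Σ(cᵢ·n₁ᵢ/nᵢ), with n₁ᵢ = aᵢ+bᵢ (exposed), n₀ᵢ = cᵢ+dᵢ (unexposed), nᵢ = n₁ᵢ+n₀ᵢ.
Stratum 1 (< 40): n₁ = 161, n₀ = 218, n = 379; a·n₀/n = 140·218/379 = 80.5277; c·n₁/n = 95·161/379 = 40.3562
Stratum 2 (40–59): n₁ = 92, n₀ = 165, n = 257; a·n₀/n = 53·165/257 = 34.0272; c·n₁/n = 52·92/257 = 18.6148
Stratum 3 (≥ 60): n₁ = 361, n₀ = 359, n = 720; a·n₀/n = 309·359/720 = 154.0708; c·n₁/n = 142·361/720 = 71.1972
RR_MH = (80.5277 + 34.0272 + 154.0708) / (40.3562 + 18.6148 + 71.1972) = 268.6258 / 130.1682 = 2.06368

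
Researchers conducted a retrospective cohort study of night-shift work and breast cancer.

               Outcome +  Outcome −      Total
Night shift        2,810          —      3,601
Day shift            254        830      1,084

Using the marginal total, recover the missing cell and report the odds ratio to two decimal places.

The missing cell is in the exposed row: 3601 − 2810 = 791.
So a = 2810, b = 791, c = 254, d = 830.
OR = (a·d)/(b·c) = (2810 × 830) / (791 × 254) = 2332300 / 200914 = 11.60845

11.61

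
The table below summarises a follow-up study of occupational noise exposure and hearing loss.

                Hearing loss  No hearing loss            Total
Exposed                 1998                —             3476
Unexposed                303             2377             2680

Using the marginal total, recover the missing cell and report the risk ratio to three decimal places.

The missing cell is in the exposed row: 3476 − 1998 = 1478.
So a = 1998, b = 1478, c = 303, d = 2377.
RR = [a/(a+b)] / [c/(c+d)] = (1998/3476) / (303/2680) = 0.57480/0.11306 = 5.08403

5.084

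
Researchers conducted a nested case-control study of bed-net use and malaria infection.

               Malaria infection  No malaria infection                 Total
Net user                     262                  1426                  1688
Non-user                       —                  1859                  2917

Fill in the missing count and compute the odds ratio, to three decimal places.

The missing cell is in the unexposed row: 2917 − 1859 = 1058.
So a = 262, b = 1426, c = 1058, d = 1859.
OR = (a·d)/(b·c) = (262 × 1859) / (1426 × 1058) = 487058 / 1508708 = 0.32283

0.323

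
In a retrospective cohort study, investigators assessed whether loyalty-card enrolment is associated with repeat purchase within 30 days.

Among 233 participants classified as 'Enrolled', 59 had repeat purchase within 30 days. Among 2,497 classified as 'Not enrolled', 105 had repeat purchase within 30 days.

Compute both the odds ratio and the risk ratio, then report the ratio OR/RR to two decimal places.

1.28

From the description: a = 59, b = 174, c = 105, d = 2392.
OR = (59·2392)/(174·105) = 141128/18270 = 7.72458
Risk in exposed = 59/233 = 0.25322; risk in unexposed = 105/2497 = 0.04205; RR = 6.02179
OR/RR = 7.72458 / 6.02179 = 1.28277
The outcome is not rare, so the OR lies further from 1 than the RR.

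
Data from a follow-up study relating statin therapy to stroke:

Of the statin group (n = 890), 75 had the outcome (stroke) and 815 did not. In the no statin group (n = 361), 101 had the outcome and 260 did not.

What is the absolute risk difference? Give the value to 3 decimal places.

From the description: a = 75, b = 815, c = 101, d = 260.
Risk in exposed = 75/890 = 0.084270; risk in unexposed = 101/361 = 0.279778.
Risk difference = 0.084270 − 0.279778 = -0.195509

-0.196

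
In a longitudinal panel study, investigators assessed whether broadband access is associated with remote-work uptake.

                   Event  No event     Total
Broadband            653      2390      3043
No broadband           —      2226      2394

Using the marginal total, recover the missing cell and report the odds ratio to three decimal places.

3.620

The missing cell is in the unexposed row: 2394 − 2226 = 168.
So a = 653, b = 2390, c = 168, d = 2226.
OR = (a·d)/(b·c) = (653 × 2226) / (2390 × 168) = 1453578 / 401520 = 3.62019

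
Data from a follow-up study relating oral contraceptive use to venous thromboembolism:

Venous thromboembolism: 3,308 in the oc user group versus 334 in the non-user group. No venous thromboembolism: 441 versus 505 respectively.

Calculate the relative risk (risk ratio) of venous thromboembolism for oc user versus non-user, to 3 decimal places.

2.216

From the description: a = 3308, b = 441, c = 334, d = 505.
Risk in exposed = 3308/3749 = 0.88237; risk in unexposed = 334/839 = 0.39809.
RR = 0.88237 / 0.39809 = 2.21649
The risk among the exposed is 2.22 times that among the unexposed.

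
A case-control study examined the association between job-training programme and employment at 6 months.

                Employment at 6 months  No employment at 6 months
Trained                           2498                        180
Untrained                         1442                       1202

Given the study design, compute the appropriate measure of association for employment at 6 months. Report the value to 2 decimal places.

11.57

Cells: a = 2498, b = 180, c = 1442, d = 1202.
This is a case-control study: participants were sampled on outcome status, so risks in the source population cannot be estimated directly — relative risk is not valid here. The odds ratio is the appropriate measure.
OR = (a·d)/(b·c) = (2498 × 1202) / (180 × 1442) = 3002596 / 259560 = 11.56802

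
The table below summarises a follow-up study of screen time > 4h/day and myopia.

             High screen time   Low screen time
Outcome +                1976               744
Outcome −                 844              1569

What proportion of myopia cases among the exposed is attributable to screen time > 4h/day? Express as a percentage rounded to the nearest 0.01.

54.10

Reading the table with exposure as columns: a = 1976 (High screen time, case), b = 844 (High screen time, non-case), c = 744 (Low screen time, case), d = 1569.
Risk in exposed = 1976/2820 = 0.70071; risk in unexposed = 744/2313 = 0.32166.
RR = 0.70071/0.32166 = 2.17841
AR% = (RR − 1)/RR × 100 = (2.17841 − 1)/2.17841 × 100 = 54.0951%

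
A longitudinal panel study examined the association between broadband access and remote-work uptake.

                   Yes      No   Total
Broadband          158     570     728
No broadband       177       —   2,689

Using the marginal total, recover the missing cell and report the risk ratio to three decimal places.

3.297

The missing cell is in the unexposed row: 2689 − 177 = 2512.
So a = 158, b = 570, c = 177, d = 2512.
RR = [a/(a+b)] / [c/(c+d)] = (158/728) / (177/2689) = 0.21703/0.06582 = 3.29718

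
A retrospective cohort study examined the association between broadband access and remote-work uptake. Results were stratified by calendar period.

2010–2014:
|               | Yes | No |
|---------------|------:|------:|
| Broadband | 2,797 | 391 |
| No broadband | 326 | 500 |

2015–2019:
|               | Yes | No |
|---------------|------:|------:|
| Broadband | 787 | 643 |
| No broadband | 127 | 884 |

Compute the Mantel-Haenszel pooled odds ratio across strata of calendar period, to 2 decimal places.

9.71

OR_MH = Σ(aᵢdᵢ/nᵢ) / Σ(bᵢcᵢ/nᵢ), where nᵢ is the stratum total.
Stratum 1 (2010–2014): n = 4014; a·d/n = 2797·500/4014 = 348.4056; b·c/n = 391·326/4014 = 31.7554
Stratum 2 (2015–2019): n = 2441; a·d/n = 787·884/2441 = 285.0094; b·c/n = 643·127/2441 = 33.4539
OR_MH = (348.4056 + 285.0094) / (31.7554 + 33.4539) = 633.4150 / 65.2093 = 9.71357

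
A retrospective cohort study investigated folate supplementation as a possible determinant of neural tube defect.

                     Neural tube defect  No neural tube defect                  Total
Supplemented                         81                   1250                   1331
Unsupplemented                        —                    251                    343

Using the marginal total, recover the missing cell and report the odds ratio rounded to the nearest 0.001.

The missing cell is in the unexposed row: 343 − 251 = 92.
So a = 81, b = 1250, c = 92, d = 251.
OR = (a·d)/(b·c) = (81 × 251) / (1250 × 92) = 20331 / 115000 = 0.17679

0.177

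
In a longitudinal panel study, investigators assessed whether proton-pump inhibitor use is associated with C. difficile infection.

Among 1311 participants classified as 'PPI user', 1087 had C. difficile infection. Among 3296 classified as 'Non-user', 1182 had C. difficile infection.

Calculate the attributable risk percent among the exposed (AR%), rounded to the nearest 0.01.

56.75

From the description: a = 1087, b = 224, c = 1182, d = 2114.
Risk in exposed = 1087/1311 = 0.82914; risk in unexposed = 1182/3296 = 0.35862.
RR = 0.82914/0.35862 = 2.31205
AR% = (RR − 1)/RR × 100 = (2.31205 − 1)/2.31205 × 100 = 56.7483%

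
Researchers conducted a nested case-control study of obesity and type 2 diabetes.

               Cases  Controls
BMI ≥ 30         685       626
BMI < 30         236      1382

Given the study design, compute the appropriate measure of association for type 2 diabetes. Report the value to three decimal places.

6.408

Cells: a = 685, b = 626, c = 236, d = 1382.
This is a nested case-control study: participants were sampled on outcome status, so risks in the source population cannot be estimated directly — relative risk is not valid here. The odds ratio is the appropriate measure.
OR = (a·d)/(b·c) = (685 × 1382) / (626 × 236) = 946670 / 147736 = 6.40785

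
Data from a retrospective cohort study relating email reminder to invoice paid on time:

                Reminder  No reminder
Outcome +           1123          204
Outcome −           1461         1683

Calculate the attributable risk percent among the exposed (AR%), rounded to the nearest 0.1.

Reading the table with exposure as columns: a = 1123 (Reminder, case), b = 1461 (Reminder, non-case), c = 204 (No reminder, case), d = 1683.
Risk in exposed = 1123/2584 = 0.43460; risk in unexposed = 204/1887 = 0.10811.
RR = 0.43460/0.10811 = 4.02003
AR% = (RR − 1)/RR × 100 = (4.02003 − 1)/4.02003 × 100 = 75.1245%

75.1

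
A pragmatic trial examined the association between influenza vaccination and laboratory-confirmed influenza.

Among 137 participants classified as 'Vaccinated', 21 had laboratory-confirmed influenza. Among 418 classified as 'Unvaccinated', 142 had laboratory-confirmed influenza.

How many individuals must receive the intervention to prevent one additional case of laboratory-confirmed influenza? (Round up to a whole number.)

Risk in treated group = 21/137 = 0.15328; risk in control = 142/418 = 0.33971.
Absolute risk reduction = 0.33971 − 0.15328 = 0.18643
NNT = 1 / ARR = 1 / 0.18643 = 5.364 → round up → 6

6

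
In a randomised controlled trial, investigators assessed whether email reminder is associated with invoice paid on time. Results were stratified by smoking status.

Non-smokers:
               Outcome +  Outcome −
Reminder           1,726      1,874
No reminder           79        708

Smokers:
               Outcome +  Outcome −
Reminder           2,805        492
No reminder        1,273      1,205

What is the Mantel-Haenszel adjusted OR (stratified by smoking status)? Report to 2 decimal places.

OR_MH = Σ(aᵢdᵢ/nᵢ) / Σ(bᵢcᵢ/nᵢ), where nᵢ is the stratum total.
Stratum 1 (Non-smokers): n = 4387; a·d/n = 1726·708/4387 = 278.5521; b·c/n = 1874·79/4387 = 33.7465
Stratum 2 (Smokers): n = 5775; a·d/n = 2805·1205/5775 = 585.2857; b·c/n = 492·1273/5775 = 108.4530
OR_MH = (278.5521 + 585.2857) / (33.7465 + 108.4530) = 863.8378 / 142.1995 = 6.07483

6.07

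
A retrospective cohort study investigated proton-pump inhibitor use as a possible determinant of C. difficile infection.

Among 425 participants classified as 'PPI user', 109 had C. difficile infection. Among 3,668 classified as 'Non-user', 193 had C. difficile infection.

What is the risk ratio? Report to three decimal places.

From the description: a = 109, b = 316, c = 193, d = 3475.
Risk in exposed = 109/425 = 0.25647; risk in unexposed = 193/3668 = 0.05262.
RR = 0.25647 / 0.05262 = 4.87427
The risk among the exposed is 4.87 times that among the unexposed.

4.874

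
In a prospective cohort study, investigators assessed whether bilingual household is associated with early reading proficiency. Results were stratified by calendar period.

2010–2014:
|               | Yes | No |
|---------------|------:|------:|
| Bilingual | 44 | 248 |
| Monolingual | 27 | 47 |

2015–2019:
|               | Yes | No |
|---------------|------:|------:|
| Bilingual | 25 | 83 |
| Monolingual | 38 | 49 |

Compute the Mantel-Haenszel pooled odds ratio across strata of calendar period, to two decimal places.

OR_MH = Σ(aᵢdᵢ/nᵢ) / Σ(bᵢcᵢ/nᵢ), where nᵢ is the stratum total.
Stratum 1 (2010–2014): n = 366; a·d/n = 44·47/366 = 5.6503; b·c/n = 248·27/366 = 18.2951
Stratum 2 (2015–2019): n = 195; a·d/n = 25·49/195 = 6.2821; b·c/n = 83·38/195 = 16.1744
OR_MH = (5.6503 + 6.2821) / (18.2951 + 16.1744) = 11.9323 / 34.4694 = 0.34617

0.35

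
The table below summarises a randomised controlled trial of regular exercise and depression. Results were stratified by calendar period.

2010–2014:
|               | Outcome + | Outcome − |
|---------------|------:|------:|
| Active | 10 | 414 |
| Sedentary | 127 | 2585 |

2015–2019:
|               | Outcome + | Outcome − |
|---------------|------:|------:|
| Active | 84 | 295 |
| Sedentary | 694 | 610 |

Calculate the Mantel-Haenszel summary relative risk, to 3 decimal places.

0.425

RR_MH = Σ(aᵢ·n₀ᵢ/nᵢ) / Σ(cᵢ·n₁ᵢ/nᵢ), with n₁ᵢ = aᵢ+bᵢ (exposed), n₀ᵢ = cᵢ+dᵢ (unexposed), nᵢ = n₁ᵢ+n₀ᵢ.
Stratum 1 (2010–2014): n₁ = 424, n₀ = 2712, n = 3136; a·n₀/n = 10·2712/3136 = 8.6480; c·n₁/n = 127·424/3136 = 17.1709
Stratum 2 (2015–2019): n₁ = 379, n₀ = 1304, n = 1683; a·n₀/n = 84·1304/1683 = 65.0838; c·n₁/n = 694·379/1683 = 156.2840
RR_MH = (8.6480 + 65.0838) / (17.1709 + 156.2840) = 73.7317 / 173.4549 = 0.42508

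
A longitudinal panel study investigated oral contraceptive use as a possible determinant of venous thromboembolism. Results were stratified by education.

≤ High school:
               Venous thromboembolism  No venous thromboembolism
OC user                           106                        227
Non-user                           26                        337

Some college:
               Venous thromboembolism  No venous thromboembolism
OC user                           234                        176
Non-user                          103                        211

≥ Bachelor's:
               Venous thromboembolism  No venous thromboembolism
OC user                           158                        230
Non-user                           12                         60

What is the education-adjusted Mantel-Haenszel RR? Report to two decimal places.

RR_MH = Σ(aᵢ·n₀ᵢ/nᵢ) / Σ(cᵢ·n₁ᵢ/nᵢ), with n₁ᵢ = aᵢ+bᵢ (exposed), n₀ᵢ = cᵢ+dᵢ (unexposed), nᵢ = n₁ᵢ+n₀ᵢ.
Stratum 1 (≤ High school): n₁ = 333, n₀ = 363, n = 696; a·n₀/n = 106·363/696 = 55.2845; c·n₁/n = 26·333/696 = 12.4397
Stratum 2 (Some college): n₁ = 410, n₀ = 314, n = 724; a·n₀/n = 234·314/724 = 101.4862; c·n₁/n = 103·410/724 = 58.3287
Stratum 3 (≥ Bachelor's): n₁ = 388, n₀ = 72, n = 460; a·n₀/n = 158·72/460 = 24.7304; c·n₁/n = 12·388/460 = 10.1217
RR_MH = (55.2845 + 101.4862 + 24.7304) / (12.4397 + 58.3287 + 10.1217) = 181.5011 / 80.8901 = 2.24380

2.24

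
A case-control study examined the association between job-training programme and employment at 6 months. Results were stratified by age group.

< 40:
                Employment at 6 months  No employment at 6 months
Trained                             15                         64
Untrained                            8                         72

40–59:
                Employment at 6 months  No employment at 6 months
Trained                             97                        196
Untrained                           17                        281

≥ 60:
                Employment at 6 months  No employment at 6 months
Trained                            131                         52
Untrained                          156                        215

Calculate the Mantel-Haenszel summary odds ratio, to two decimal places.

4.41

OR_MH = Σ(aᵢdᵢ/nᵢ) / Σ(bᵢcᵢ/nᵢ), where nᵢ is the stratum total.
Stratum 1 (< 40): n = 159; a·d/n = 15·72/159 = 6.7925; b·c/n = 64·8/159 = 3.2201
Stratum 2 (40–59): n = 591; a·d/n = 97·281/591 = 46.1201; b·c/n = 196·17/591 = 5.6379
Stratum 3 (≥ 60): n = 554; a·d/n = 131·215/554 = 50.8394; b·c/n = 52·156/554 = 14.6426
OR_MH = (6.7925 + 46.1201 + 50.8394) / (3.2201 + 5.6379 + 14.6426) = 103.7519 / 23.5006 = 4.41486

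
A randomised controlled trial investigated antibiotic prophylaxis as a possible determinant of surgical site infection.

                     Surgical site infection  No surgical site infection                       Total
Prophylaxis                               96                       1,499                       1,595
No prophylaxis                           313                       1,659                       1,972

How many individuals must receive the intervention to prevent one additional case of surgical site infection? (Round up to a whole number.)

11

Risk in treated group = 96/1595 = 0.06019; risk in control = 313/1972 = 0.15872.
Absolute risk reduction = 0.15872 − 0.06019 = 0.09853
NNT = 1 / ARR = 1 / 0.09853 = 10.149 → round up → 11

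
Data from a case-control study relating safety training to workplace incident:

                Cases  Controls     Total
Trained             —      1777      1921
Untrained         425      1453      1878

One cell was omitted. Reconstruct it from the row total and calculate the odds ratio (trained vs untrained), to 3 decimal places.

0.277

The missing cell is in the exposed row: 1921 − 1777 = 144.
So a = 144, b = 1777, c = 425, d = 1453.
OR = (a·d)/(b·c) = (144 × 1453) / (1777 × 425) = 209232 / 755225 = 0.27705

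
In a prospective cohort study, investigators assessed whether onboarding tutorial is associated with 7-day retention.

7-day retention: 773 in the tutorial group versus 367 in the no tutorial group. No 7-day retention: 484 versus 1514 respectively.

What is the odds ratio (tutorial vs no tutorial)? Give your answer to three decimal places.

From the description: a = 773, b = 484, c = 367, d = 1514.
OR = (a·d)/(b·c) = (773 × 1514) / (484 × 367) = 1170322 / 177628 = 6.58861
The odds of 7-day retention are about 6.59 times as high in the tutorial group.

6.589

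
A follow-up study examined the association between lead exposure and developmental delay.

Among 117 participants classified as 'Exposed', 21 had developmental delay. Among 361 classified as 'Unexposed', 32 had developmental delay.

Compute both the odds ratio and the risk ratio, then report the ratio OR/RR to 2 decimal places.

From the description: a = 21, b = 96, c = 32, d = 329.
OR = (21·329)/(96·32) = 6909/3072 = 2.24902
Risk in exposed = 21/117 = 0.17949; risk in unexposed = 32/361 = 0.08864; RR = 2.02484
OR/RR = 2.24902 / 2.02484 = 1.11072
The outcome is not rare, so the OR lies further from 1 than the RR.

1.11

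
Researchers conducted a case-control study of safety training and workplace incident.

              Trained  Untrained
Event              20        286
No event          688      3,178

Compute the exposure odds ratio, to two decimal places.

0.32

Reading the table with exposure as columns: a = 20 (Trained, case), b = 688 (Trained, non-case), c = 286 (Untrained, case), d = 3178.
OR = (a·d)/(b·c) = (20 × 3178) / (688 × 286) = 63560 / 196768 = 0.32302
Exposure is associated with lower odds of workplace incident (OR = 0.32 < 1).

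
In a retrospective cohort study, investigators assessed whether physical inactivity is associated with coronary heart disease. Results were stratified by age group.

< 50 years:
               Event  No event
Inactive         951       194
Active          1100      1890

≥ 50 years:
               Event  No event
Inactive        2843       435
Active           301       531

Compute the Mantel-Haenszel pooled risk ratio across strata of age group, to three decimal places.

RR_MH = Σ(aᵢ·n₀ᵢ/nᵢ) / Σ(cᵢ·n₁ᵢ/nᵢ), with n₁ᵢ = aᵢ+bᵢ (exposed), n₀ᵢ = cᵢ+dᵢ (unexposed), nᵢ = n₁ᵢ+n₀ᵢ.
Stratum 1 (< 50 years): n₁ = 1145, n₀ = 2990, n = 4135; a·n₀/n = 951·2990/4135 = 687.6638; c·n₁/n = 1100·1145/4135 = 304.5949
Stratum 2 (≥ 50 years): n₁ = 3278, n₀ = 832, n = 4110; a·n₀/n = 2843·832/4110 = 575.5173; c·n₁/n = 301·3278/4110 = 240.0676
RR_MH = (687.6638 + 575.5173) / (304.5949 + 240.0676) = 1263.1811 / 544.6626 = 2.31920

2.319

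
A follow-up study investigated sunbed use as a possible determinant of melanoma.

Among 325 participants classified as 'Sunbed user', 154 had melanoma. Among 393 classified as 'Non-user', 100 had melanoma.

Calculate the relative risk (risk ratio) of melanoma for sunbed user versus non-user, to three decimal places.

From the description: a = 154, b = 171, c = 100, d = 293.
Risk in exposed = 154/325 = 0.47385; risk in unexposed = 100/393 = 0.25445.
RR = 0.47385 / 0.25445 = 1.86222
The risk among the exposed is 1.86 times that among the unexposed.

1.862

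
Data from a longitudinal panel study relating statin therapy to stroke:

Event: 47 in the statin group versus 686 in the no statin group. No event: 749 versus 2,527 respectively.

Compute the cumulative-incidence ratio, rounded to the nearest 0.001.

From the description: a = 47, b = 749, c = 686, d = 2527.
Risk in exposed = 47/796 = 0.05905; risk in unexposed = 686/3213 = 0.21351.
RR = 0.05905 / 0.21351 = 0.27655
The risk is 72% lower among the exposed than among the unexposed.

0.277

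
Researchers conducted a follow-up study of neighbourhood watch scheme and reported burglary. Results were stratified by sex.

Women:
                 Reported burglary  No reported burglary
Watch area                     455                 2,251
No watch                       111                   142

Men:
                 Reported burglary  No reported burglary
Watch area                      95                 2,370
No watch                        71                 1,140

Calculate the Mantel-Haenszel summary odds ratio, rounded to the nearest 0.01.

0.39

OR_MH = Σ(aᵢdᵢ/nᵢ) / Σ(bᵢcᵢ/nᵢ), where nᵢ is the stratum total.
Stratum 1 (Women): n = 2959; a·d/n = 455·142/2959 = 21.8351; b·c/n = 2251·111/2959 = 84.4410
Stratum 2 (Men): n = 3676; a·d/n = 95·1140/3676 = 29.4614; b·c/n = 2370·71/3676 = 45.7753
OR_MH = (21.8351 + 29.4614) / (84.4410 + 45.7753) = 51.2965 / 130.2163 = 0.39393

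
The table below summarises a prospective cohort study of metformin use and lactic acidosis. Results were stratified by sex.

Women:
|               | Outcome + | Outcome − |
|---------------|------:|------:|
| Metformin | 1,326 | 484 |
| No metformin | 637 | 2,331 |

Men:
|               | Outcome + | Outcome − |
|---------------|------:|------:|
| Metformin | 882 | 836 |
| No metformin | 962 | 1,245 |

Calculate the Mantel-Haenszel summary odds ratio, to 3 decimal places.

3.439

OR_MH = Σ(aᵢdᵢ/nᵢ) / Σ(bᵢcᵢ/nᵢ), where nᵢ is the stratum total.
Stratum 1 (Women): n = 4778; a·d/n = 1326·2331/4778 = 646.9037; b·c/n = 484·637/4778 = 64.5266
Stratum 2 (Men): n = 3925; a·d/n = 882·1245/3925 = 279.7682; b·c/n = 836·962/3925 = 204.8999
OR_MH = (646.9037 + 279.7682) / (64.5266 + 204.8999) = 926.6719 / 269.4265 = 3.43942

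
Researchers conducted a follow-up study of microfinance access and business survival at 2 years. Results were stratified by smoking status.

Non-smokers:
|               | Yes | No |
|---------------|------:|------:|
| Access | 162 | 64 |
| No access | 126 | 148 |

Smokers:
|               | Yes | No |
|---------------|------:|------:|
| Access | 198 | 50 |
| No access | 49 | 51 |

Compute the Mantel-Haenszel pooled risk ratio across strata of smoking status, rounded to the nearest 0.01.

1.59

RR_MH = Σ(aᵢ·n₀ᵢ/nᵢ) / Σ(cᵢ·n₁ᵢ/nᵢ), with n₁ᵢ = aᵢ+bᵢ (exposed), n₀ᵢ = cᵢ+dᵢ (unexposed), nᵢ = n₁ᵢ+n₀ᵢ.
Stratum 1 (Non-smokers): n₁ = 226, n₀ = 274, n = 500; a·n₀/n = 162·274/500 = 88.7760; c·n₁/n = 126·226/500 = 56.9520
Stratum 2 (Smokers): n₁ = 248, n₀ = 100, n = 348; a·n₀/n = 198·100/348 = 56.8966; c·n₁/n = 49·248/348 = 34.9195
RR_MH = (88.7760 + 56.8966) / (56.9520 + 34.9195) = 145.6726 / 91.8715 = 1.58561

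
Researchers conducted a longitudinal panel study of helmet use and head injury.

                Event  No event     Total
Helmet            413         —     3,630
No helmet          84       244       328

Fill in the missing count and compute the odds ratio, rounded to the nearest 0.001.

The missing cell is in the exposed row: 3630 − 413 = 3217.
So a = 413, b = 3217, c = 84, d = 244.
OR = (a·d)/(b·c) = (413 × 244) / (3217 × 84) = 100772 / 270228 = 0.37291

0.373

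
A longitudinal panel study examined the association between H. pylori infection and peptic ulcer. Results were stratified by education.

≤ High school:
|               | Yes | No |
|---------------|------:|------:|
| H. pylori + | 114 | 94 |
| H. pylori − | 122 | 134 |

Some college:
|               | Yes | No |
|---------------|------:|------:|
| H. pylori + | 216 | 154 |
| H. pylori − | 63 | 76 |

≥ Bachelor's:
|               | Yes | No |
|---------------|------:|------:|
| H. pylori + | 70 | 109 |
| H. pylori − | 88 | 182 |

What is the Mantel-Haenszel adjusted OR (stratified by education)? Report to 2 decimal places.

OR_MH = Σ(aᵢdᵢ/nᵢ) / Σ(bᵢcᵢ/nᵢ), where nᵢ is the stratum total.
Stratum 1 (≤ High school): n = 464; a·d/n = 114·134/464 = 32.9224; b·c/n = 94·122/464 = 24.7155
Stratum 2 (Some college): n = 509; a·d/n = 216·76/509 = 32.2515; b·c/n = 154·63/509 = 19.0609
Stratum 3 (≥ Bachelor's): n = 449; a·d/n = 70·182/449 = 28.3742; b·c/n = 109·88/449 = 21.3630
OR_MH = (32.9224 + 32.2515 + 28.3742) / (24.7155 + 19.0609 + 21.3630) = 93.5481 / 65.1394 = 1.43612

1.44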